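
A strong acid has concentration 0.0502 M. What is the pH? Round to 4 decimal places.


A strong acid dissociates completely, so [H+] equals the given concentration.
pH = -log10([H+]) = -log10(0.0502)
pH = 1.29929628, rounded to 4 dp:

1.2993


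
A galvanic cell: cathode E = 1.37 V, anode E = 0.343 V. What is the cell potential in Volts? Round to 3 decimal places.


Standard cell potential: E_cell = E_cathode - E_anode.
E_cell = 1.37 - (0.343)
E_cell = 1.027 V, rounded to 3 dp:

1.027 V


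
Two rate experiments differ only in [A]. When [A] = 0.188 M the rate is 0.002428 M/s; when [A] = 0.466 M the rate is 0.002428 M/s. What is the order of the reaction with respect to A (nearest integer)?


Rate is proportional to [A]^n, so rate2/rate1 = ([A]2/[A]1)^n. Take logs to solve for n.
rate2/rate1 = 0.002428 / 0.002428 = 1.0
[A]2/[A]1 = 0.466 / 0.188 = 2.4787
n = ln(1.0) / ln(2.4787) = 0.0
Nearest integer order:

0


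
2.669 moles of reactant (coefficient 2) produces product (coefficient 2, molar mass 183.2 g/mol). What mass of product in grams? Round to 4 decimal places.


Use the coefficient ratio to convert reactant moles to product moles, then multiply by the product's molar mass.
moles_P = moles_R * (coeff_P / coeff_R) = 2.669 * (2/2) = 2.669
mass_P = moles_P * M_P = 2.669 * 183.2
mass_P = 488.9608 g, rounded to 4 dp:

488.9608 g


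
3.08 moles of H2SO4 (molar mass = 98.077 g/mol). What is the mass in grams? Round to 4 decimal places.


mass = n * M
mass = 3.08 * 98.077
mass = 302.07716 g, rounded to 4 dp:

302.0772 g


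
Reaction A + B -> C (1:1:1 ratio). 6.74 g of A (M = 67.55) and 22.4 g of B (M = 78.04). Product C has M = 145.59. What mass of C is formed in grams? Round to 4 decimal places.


Find moles of each reactant; the smaller value is the limiting reagent in a 1:1:1 reaction, so moles_C equals moles of the limiter.
n_A = mass_A / M_A = 6.74 / 67.55 = 0.099778 mol
n_B = mass_B / M_B = 22.4 / 78.04 = 0.287032 mol
Limiting reagent: A (smaller), n_limiting = 0.099778 mol
mass_C = n_limiting * M_C = 0.099778 * 145.59
mass_C = 14.52667902 g, rounded to 4 dp:

14.5267 g


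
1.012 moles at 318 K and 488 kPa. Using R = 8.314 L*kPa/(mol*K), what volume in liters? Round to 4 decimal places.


PV = nRT, solve for V = nRT / P.
nRT = 1.012 * 8.314 * 318 = 2675.5782
V = 2675.5782 / 488
V = 5.48274221 L, rounded to 4 dp:

5.4827 L


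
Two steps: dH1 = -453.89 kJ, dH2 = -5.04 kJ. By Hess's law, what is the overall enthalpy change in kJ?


Hess's law: enthalpy is a state function, so add the step enthalpies.
dH_total = dH1 + dH2 = -453.89 + (-5.04)
dH_total = -458.93 kJ:

-458.93 kJ


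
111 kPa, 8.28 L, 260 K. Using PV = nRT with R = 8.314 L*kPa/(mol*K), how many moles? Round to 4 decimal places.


PV = nRT, solve for n = PV / (RT).
PV = 111 * 8.28 = 919.08
RT = 8.314 * 260 = 2161.64
n = 919.08 / 2161.64
n = 0.42517718 mol, rounded to 4 dp:

0.4252 mol


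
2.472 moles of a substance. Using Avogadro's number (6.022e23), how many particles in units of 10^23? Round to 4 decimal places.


N = n * NA, then divide by 1e23 for the requested units.
N / 1e23 = n * 6.022
N / 1e23 = 2.472 * 6.022
N / 1e23 = 14.886384, rounded to 4 dp:

14.8864


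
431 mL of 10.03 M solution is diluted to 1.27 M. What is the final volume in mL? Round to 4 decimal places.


Dilution: M1*V1 = M2*V2, solve for V2.
V2 = M1*V1 / M2
V2 = 10.03 * 431 / 1.27
V2 = 4322.93 / 1.27
V2 = 3403.88188976 mL, rounded to 4 dp:

3403.8819 mL


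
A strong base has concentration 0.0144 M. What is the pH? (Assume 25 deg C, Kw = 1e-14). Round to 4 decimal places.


A strong base dissociates completely, so [OH-] equals the given concentration.
pOH = -log10([OH-]) = -log10(0.0144) = 1.841638
pH = 14 - pOH = 14 - 1.841638
pH = 12.158362, rounded to 4 dp:

12.1584


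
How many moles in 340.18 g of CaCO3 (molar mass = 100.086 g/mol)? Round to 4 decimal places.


n = mass / M
n = 340.18 / 100.086
n = 3.39887697 mol, rounded to 4 dp:

3.3989 mol


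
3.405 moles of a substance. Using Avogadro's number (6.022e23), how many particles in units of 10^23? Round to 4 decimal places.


N = n * NA, then divide by 1e23 for the requested units.
N / 1e23 = n * 6.022
N / 1e23 = 3.405 * 6.022
N / 1e23 = 20.50491, rounded to 4 dp:

20.5049


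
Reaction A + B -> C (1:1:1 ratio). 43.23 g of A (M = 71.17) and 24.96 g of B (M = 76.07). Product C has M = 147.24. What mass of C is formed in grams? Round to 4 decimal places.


Find moles of each reactant; the smaller value is the limiting reagent in a 1:1:1 reaction, so moles_C equals moles of the limiter.
n_A = mass_A / M_A = 43.23 / 71.17 = 0.607419 mol
n_B = mass_B / M_B = 24.96 / 76.07 = 0.328119 mol
Limiting reagent: B (smaller), n_limiting = 0.328119 mol
mass_C = n_limiting * M_C = 0.328119 * 147.24
mass_C = 48.31224156 g, rounded to 4 dp:

48.3122 g


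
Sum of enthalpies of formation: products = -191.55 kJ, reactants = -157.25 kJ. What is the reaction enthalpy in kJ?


dH_rxn = sum(dH_f products) - sum(dH_f reactants)
dH_rxn = -191.55 - (-157.25)
dH_rxn = -34.3 kJ:

-34.30 kJ


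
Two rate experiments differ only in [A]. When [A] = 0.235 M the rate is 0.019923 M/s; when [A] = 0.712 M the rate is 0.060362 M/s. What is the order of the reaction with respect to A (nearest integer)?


Rate is proportional to [A]^n, so rate2/rate1 = ([A]2/[A]1)^n. Take logs to solve for n.
rate2/rate1 = 0.060362 / 0.019923 = 3.0298
[A]2/[A]1 = 0.712 / 0.235 = 3.0298
n = ln(3.0298) / ln(3.0298) = 1.0
Nearest integer order:

1


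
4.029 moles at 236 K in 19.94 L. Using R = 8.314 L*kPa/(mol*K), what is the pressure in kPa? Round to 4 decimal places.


PV = nRT, solve for P = nRT / V.
nRT = 4.029 * 8.314 * 236 = 7905.317
P = 7905.317 / 19.94
P = 396.45521565 kPa, rounded to 4 dp:

396.4552 kPa


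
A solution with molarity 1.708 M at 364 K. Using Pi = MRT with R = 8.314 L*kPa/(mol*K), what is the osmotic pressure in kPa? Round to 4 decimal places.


Osmotic pressure (van't Hoff): Pi = M*R*T.
RT = 8.314 * 364 = 3026.296
Pi = 1.708 * 3026.296
Pi = 5168.913568 kPa, rounded to 4 dp:

5168.9136 kPa


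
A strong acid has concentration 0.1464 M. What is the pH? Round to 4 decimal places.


A strong acid dissociates completely, so [H+] equals the given concentration.
pH = -log10([H+]) = -log10(0.1464)
pH = 0.83445892, rounded to 4 dp:

0.8345


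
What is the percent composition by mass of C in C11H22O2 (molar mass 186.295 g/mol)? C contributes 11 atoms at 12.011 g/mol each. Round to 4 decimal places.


pct = 100 * (n_elem * M_elem) / M_total
mass_contribution = 11 * 12.011 = 132.121 g/mol
pct = 100 * 132.121 / 186.295
pct = 70.92031455 %, rounded to 4 dp:

70.9203 %


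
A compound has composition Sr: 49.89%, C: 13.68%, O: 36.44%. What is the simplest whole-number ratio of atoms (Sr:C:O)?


Assume 100 g of compound, divide each mass% by atomic mass to get moles, then normalize by the smallest to get a raw atom ratio.
Moles per 100 g: Sr: 49.89/87.62 = 0.5694, C: 13.68/12.011 = 1.139, O: 36.44/15.999 = 2.2776
Raw ratio (divide by min = 0.5694): Sr: 1.0, C: 2.0, O: 4.0
Multiply by 1 to clear fractions: Sr: 1.0 ~= 1, C: 2.0 ~= 2, O: 4.0 ~= 4
Reduce by GCD to get the simplest whole-number ratio:

1:2:4


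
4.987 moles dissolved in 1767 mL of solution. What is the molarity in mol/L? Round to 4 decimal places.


Convert volume to liters: V_L = V_mL / 1000.
V_L = 1767 / 1000 = 1.767 L
M = n / V_L = 4.987 / 1.767
M = 2.82229768 mol/L, rounded to 4 dp:

2.8223 mol/L


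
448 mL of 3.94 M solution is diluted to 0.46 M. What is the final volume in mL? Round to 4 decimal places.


Dilution: M1*V1 = M2*V2, solve for V2.
V2 = M1*V1 / M2
V2 = 3.94 * 448 / 0.46
V2 = 1765.12 / 0.46
V2 = 3837.2173913 mL, rounded to 4 dp:

3837.2174 mL


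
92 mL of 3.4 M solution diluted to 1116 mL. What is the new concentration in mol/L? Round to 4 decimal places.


Dilution: M1*V1 = M2*V2, solve for M2.
M2 = M1*V1 / V2
M2 = 3.4 * 92 / 1116
M2 = 312.8 / 1116
M2 = 0.28028674 mol/L, rounded to 4 dp:

0.2803 mol/L


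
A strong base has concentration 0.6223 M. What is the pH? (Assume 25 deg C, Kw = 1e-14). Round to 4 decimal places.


A strong base dissociates completely, so [OH-] equals the given concentration.
pOH = -log10([OH-]) = -log10(0.6223) = 0.206
pH = 14 - pOH = 14 - 0.206
pH = 13.794, rounded to 4 dp:

13.7940


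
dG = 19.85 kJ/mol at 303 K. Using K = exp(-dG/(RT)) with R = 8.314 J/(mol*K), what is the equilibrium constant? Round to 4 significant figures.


dG is in kJ/mol; multiply by 1000 to match R in J/(mol*K).
RT = 8.314 * 303 = 2519.142 J/mol
exponent = -dG*1000 / (RT) = -(19.85*1000) / 2519.142 = -7.87966697
K = exp(-7.87966697)
K = 0.00037835904, rounded to 4 significant figures:

0.0003784


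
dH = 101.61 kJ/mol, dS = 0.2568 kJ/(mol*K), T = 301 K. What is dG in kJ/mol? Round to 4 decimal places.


Gibbs: dG = dH - T*dS (consistent units, dS already in kJ/(mol*K)).
T*dS = 301 * 0.2568 = 77.2968
dG = 101.61 - (77.2968)
dG = 24.3132 kJ/mol, rounded to 4 dp:

24.3132 kJ/mol


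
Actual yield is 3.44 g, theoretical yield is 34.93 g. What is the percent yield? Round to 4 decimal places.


% yield = 100 * actual / theoretical
% yield = 100 * 3.44 / 34.93
% yield = 9.84826796 %, rounded to 4 dp:

9.8483 %


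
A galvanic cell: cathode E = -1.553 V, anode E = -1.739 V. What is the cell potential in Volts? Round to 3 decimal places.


Standard cell potential: E_cell = E_cathode - E_anode.
E_cell = -1.553 - (-1.739)
E_cell = 0.186 V, rounded to 3 dp:

0.186 V


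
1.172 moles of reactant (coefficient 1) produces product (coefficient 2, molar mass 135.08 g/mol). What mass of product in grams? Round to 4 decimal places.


Use the coefficient ratio to convert reactant moles to product moles, then multiply by the product's molar mass.
moles_P = moles_R * (coeff_P / coeff_R) = 1.172 * (2/1) = 2.344
mass_P = moles_P * M_P = 2.344 * 135.08
mass_P = 316.62752 g, rounded to 4 dp:

316.6275 g


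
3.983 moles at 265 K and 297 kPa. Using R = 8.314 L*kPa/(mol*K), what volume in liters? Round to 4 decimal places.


PV = nRT, solve for V = nRT / P.
nRT = 3.983 * 8.314 * 265 = 8775.3854
V = 8775.3854 / 297
V = 29.54675219 L, rounded to 4 dp:

29.5468 L


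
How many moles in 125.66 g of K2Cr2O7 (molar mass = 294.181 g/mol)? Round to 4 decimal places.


n = mass / M
n = 125.66 / 294.181
n = 0.42715199 mol, rounded to 4 dp:

0.4272 mol


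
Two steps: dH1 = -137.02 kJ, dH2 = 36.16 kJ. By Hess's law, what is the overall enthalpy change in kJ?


Hess's law: enthalpy is a state function, so add the step enthalpies.
dH_total = dH1 + dH2 = -137.02 + (36.16)
dH_total = -100.86 kJ:

-100.86 kJ


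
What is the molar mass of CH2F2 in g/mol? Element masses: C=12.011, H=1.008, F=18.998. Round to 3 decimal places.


M = sum(count * atomic_mass) over atoms.
M = 1*12.011 + 2*1.008 + 2*18.998
M = 12.011 + 2.016 + 37.996
M = 52.023 g/mol, rounded to 3 dp:

52.023 g/mol


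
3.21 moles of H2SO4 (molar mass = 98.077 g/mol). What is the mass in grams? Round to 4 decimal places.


mass = n * M
mass = 3.21 * 98.077
mass = 314.82717 g, rounded to 4 dp:

314.8272 g


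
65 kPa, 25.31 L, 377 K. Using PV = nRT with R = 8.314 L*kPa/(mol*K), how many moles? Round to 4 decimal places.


PV = nRT, solve for n = PV / (RT).
PV = 65 * 25.31 = 1645.15
RT = 8.314 * 377 = 3134.378
n = 1645.15 / 3134.378
n = 0.52487288 mol, rounded to 4 dp:

0.5249 mol


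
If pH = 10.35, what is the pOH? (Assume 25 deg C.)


At 25 deg C, pH + pOH = 14.
pOH = 14 - pH = 14 - 10.35
pOH = 3.65:

3.65


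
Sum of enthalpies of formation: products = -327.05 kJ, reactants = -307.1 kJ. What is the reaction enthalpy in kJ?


dH_rxn = sum(dH_f products) - sum(dH_f reactants)
dH_rxn = -327.05 - (-307.1)
dH_rxn = -19.95 kJ:

-19.95 kJ


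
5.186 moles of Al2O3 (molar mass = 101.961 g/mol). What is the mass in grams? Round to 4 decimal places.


mass = n * M
mass = 5.186 * 101.961
mass = 528.769746 g, rounded to 4 dp:

528.7697 g


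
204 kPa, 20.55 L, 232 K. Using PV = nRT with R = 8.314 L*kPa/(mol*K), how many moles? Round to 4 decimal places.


PV = nRT, solve for n = PV / (RT).
PV = 204 * 20.55 = 4192.2
RT = 8.314 * 232 = 1928.848
n = 4192.2 / 1928.848
n = 2.17342165 mol, rounded to 4 dp:

2.1734 mol


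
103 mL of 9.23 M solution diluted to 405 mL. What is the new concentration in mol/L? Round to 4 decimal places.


Dilution: M1*V1 = M2*V2, solve for M2.
M2 = M1*V1 / V2
M2 = 9.23 * 103 / 405
M2 = 950.69 / 405
M2 = 2.34738272 mol/L, rounded to 4 dp:

2.3474 mol/L


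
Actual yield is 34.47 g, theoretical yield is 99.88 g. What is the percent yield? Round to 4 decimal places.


% yield = 100 * actual / theoretical
% yield = 100 * 34.47 / 99.88
% yield = 34.5114137 %, rounded to 4 dp:

34.5114 %


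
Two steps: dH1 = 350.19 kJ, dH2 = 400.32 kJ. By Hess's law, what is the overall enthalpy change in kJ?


Hess's law: enthalpy is a state function, so add the step enthalpies.
dH_total = dH1 + dH2 = 350.19 + (400.32)
dH_total = 750.51 kJ:

750.51 kJ


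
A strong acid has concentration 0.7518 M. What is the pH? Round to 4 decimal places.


A strong acid dissociates completely, so [H+] equals the given concentration.
pH = -log10([H+]) = -log10(0.7518)
pH = 0.12389768, rounded to 4 dp:

0.1239


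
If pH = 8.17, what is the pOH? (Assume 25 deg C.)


At 25 deg C, pH + pOH = 14.
pOH = 14 - pH = 14 - 8.17
pOH = 5.83:

5.83


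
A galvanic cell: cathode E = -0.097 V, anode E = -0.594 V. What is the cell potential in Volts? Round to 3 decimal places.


Standard cell potential: E_cell = E_cathode - E_anode.
E_cell = -0.097 - (-0.594)
E_cell = 0.497 V, rounded to 3 dp:

0.497 V


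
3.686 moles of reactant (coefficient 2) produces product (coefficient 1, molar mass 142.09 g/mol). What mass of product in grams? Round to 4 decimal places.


Use the coefficient ratio to convert reactant moles to product moles, then multiply by the product's molar mass.
moles_P = moles_R * (coeff_P / coeff_R) = 3.686 * (1/2) = 1.843
mass_P = moles_P * M_P = 1.843 * 142.09
mass_P = 261.87187 g, rounded to 4 dp:

261.8719 g


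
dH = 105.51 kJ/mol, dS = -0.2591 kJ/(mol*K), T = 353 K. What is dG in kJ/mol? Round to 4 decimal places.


Gibbs: dG = dH - T*dS (consistent units, dS already in kJ/(mol*K)).
T*dS = 353 * -0.2591 = -91.4623
dG = 105.51 - (-91.4623)
dG = 196.9723 kJ/mol, rounded to 4 dp:

196.9723 kJ/mol


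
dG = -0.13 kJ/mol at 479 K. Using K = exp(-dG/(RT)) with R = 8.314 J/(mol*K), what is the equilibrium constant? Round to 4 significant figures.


dG is in kJ/mol; multiply by 1000 to match R in J/(mol*K).
RT = 8.314 * 479 = 3982.406 J/mol
exponent = -dG*1000 / (RT) = -(-0.13*1000) / 3982.406 = 0.03264358
K = exp(0.03264358)
K = 1.0331822, rounded to 4 significant figures:

1.033


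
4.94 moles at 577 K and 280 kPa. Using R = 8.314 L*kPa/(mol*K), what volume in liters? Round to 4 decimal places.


PV = nRT, solve for V = nRT / P.
nRT = 4.94 * 8.314 * 577 = 23698.0593
V = 23698.0593 / 280
V = 84.63592607 L, rounded to 4 dp:

84.6359 L


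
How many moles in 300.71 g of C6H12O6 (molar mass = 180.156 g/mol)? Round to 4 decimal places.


n = mass / M
n = 300.71 / 180.156
n = 1.6691645 mol, rounded to 4 dp:

1.6692 mol


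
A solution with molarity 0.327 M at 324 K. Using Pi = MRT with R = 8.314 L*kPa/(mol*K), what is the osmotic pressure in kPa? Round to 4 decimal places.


Osmotic pressure (van't Hoff): Pi = M*R*T.
RT = 8.314 * 324 = 2693.736
Pi = 0.327 * 2693.736
Pi = 880.851672 kPa, rounded to 4 dp:

880.8517 kPa


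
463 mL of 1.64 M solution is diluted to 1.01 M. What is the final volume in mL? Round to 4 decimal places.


Dilution: M1*V1 = M2*V2, solve for V2.
V2 = M1*V1 / M2
V2 = 1.64 * 463 / 1.01
V2 = 759.32 / 1.01
V2 = 751.8019802 mL, rounded to 4 dp:

751.8020 mL


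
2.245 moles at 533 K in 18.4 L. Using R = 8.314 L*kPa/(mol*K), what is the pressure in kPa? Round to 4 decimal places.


PV = nRT, solve for P = nRT / V.
nRT = 2.245 * 8.314 * 533 = 9948.4077
P = 9948.4077 / 18.4
P = 540.67433152 kPa, rounded to 4 dp:

540.6743 kPa


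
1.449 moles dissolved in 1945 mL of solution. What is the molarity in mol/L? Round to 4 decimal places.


Convert volume to liters: V_L = V_mL / 1000.
V_L = 1945 / 1000 = 1.945 L
M = n / V_L = 1.449 / 1.945
M = 0.74498715 mol/L, rounded to 4 dp:

0.7450 mol/L


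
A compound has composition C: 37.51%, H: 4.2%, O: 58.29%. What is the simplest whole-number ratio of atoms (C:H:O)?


Assume 100 g of compound, divide each mass% by atomic mass to get moles, then normalize by the smallest to get a raw atom ratio.
Moles per 100 g: C: 37.51/12.011 = 3.123, H: 4.2/1.008 = 4.1667, O: 58.29/15.999 = 3.6434
Raw ratio (divide by min = 3.123): C: 1.0, H: 1.334, O: 1.167
Multiply by 6 to clear fractions: C: 6.0 ~= 6, H: 8.005 ~= 8, O: 7.0 ~= 7
Reduce by GCD to get the simplest whole-number ratio:

6:8:7


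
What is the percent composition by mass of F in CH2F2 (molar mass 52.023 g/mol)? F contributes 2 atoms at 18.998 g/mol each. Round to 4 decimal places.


pct = 100 * (n_elem * M_elem) / M_total
mass_contribution = 2 * 18.998 = 37.996 g/mol
pct = 100 * 37.996 / 52.023
pct = 73.03692598 %, rounded to 4 dp:

73.0369 %


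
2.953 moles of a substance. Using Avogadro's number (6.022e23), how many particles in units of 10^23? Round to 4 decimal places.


N = n * NA, then divide by 1e23 for the requested units.
N / 1e23 = n * 6.022
N / 1e23 = 2.953 * 6.022
N / 1e23 = 17.782966, rounded to 4 dp:

17.7830


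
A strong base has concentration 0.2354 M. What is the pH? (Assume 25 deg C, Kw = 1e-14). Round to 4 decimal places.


A strong base dissociates completely, so [OH-] equals the given concentration.
pOH = -log10([OH-]) = -log10(0.2354) = 0.628194
pH = 14 - pOH = 14 - 0.628194
pH = 13.371806, rounded to 4 dp:

13.3718


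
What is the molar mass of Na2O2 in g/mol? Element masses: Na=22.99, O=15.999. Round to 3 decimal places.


M = sum(count * atomic_mass) over atoms.
M = 2*22.99 + 2*15.999
M = 45.98 + 31.998
M = 77.978 g/mol, rounded to 3 dp:

77.978 g/mol


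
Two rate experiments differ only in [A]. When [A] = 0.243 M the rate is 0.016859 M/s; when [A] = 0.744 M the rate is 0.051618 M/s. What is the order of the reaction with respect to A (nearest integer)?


Rate is proportional to [A]^n, so rate2/rate1 = ([A]2/[A]1)^n. Take logs to solve for n.
rate2/rate1 = 0.051618 / 0.016859 = 3.0617
[A]2/[A]1 = 0.744 / 0.243 = 3.0617
n = ln(3.0617) / ln(3.0617) = 1.0
Nearest integer order:

1


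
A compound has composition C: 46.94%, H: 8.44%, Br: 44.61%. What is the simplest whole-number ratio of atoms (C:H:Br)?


Assume 100 g of compound, divide each mass% by atomic mass to get moles, then normalize by the smallest to get a raw atom ratio.
Moles per 100 g: C: 46.94/12.011 = 3.9081, H: 8.44/1.008 = 8.373, Br: 44.61/79.904 = 0.5583
Raw ratio (divide by min = 0.5583): C: 7.0, H: 14.997, Br: 1.0
Multiply by 1 to clear fractions: C: 7.0 ~= 7, H: 14.997 ~= 15, Br: 1.0 ~= 1
Reduce by GCD to get the simplest whole-number ratio:

7:15:1


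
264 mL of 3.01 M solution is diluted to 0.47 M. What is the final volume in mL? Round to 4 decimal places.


Dilution: M1*V1 = M2*V2, solve for V2.
V2 = M1*V1 / M2
V2 = 3.01 * 264 / 0.47
V2 = 794.64 / 0.47
V2 = 1690.72340426 mL, rounded to 4 dp:

1690.7234 mL


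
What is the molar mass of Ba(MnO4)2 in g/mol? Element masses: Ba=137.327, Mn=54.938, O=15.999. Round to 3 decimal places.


M = sum(count * atomic_mass) over atoms.
M = 1*137.327 + 2*54.938 + 8*15.999
M = 137.327 + 109.876 + 127.992
M = 375.195 g/mol, rounded to 3 dp:

375.195 g/mol


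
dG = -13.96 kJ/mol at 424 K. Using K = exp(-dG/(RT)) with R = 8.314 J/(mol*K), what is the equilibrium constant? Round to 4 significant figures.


dG is in kJ/mol; multiply by 1000 to match R in J/(mol*K).
RT = 8.314 * 424 = 3525.136 J/mol
exponent = -dG*1000 / (RT) = -(-13.96*1000) / 3525.136 = 3.9601309
K = exp(3.9601309)
K = 52.464193, rounded to 4 significant figures:

52.46


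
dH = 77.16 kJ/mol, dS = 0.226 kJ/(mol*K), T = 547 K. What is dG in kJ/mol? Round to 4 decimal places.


Gibbs: dG = dH - T*dS (consistent units, dS already in kJ/(mol*K)).
T*dS = 547 * 0.226 = 123.622
dG = 77.16 - (123.622)
dG = -46.462 kJ/mol, rounded to 4 dp:

-46.4620 kJ/mol


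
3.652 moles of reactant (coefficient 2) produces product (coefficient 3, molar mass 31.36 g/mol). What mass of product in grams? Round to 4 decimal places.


Use the coefficient ratio to convert reactant moles to product moles, then multiply by the product's molar mass.
moles_P = moles_R * (coeff_P / coeff_R) = 3.652 * (3/2) = 5.478
mass_P = moles_P * M_P = 5.478 * 31.36
mass_P = 171.79008 g, rounded to 4 dp:

171.7901 g


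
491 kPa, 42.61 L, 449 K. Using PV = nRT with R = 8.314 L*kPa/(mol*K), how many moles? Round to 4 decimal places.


PV = nRT, solve for n = PV / (RT).
PV = 491 * 42.61 = 20921.51
RT = 8.314 * 449 = 3732.986
n = 20921.51 / 3732.986
n = 5.60449731 mol, rounded to 4 dp:

5.6045 mol


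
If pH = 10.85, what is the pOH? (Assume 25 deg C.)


At 25 deg C, pH + pOH = 14.
pOH = 14 - pH = 14 - 10.85
pOH = 3.15:

3.15


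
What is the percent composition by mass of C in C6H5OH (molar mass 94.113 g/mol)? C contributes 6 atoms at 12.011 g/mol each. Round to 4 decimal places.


pct = 100 * (n_elem * M_elem) / M_total
mass_contribution = 6 * 12.011 = 72.066 g/mol
pct = 100 * 72.066 / 94.113
pct = 76.57390584 %, rounded to 4 dp:

76.5739 %


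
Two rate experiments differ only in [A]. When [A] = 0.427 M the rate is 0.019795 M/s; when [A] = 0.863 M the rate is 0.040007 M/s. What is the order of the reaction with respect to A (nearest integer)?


Rate is proportional to [A]^n, so rate2/rate1 = ([A]2/[A]1)^n. Take logs to solve for n.
rate2/rate1 = 0.040007 / 0.019795 = 2.0211
[A]2/[A]1 = 0.863 / 0.427 = 2.0211
n = ln(2.0211) / ln(2.0211) = 1.0
Nearest integer order:

1


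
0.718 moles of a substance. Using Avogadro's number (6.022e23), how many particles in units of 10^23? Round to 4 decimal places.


N = n * NA, then divide by 1e23 for the requested units.
N / 1e23 = n * 6.022
N / 1e23 = 0.718 * 6.022
N / 1e23 = 4.323796, rounded to 4 dp:

4.3238


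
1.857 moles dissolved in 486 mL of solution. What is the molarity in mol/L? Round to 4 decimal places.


Convert volume to liters: V_L = V_mL / 1000.
V_L = 486 / 1000 = 0.486 L
M = n / V_L = 1.857 / 0.486
M = 3.82098765 mol/L, rounded to 4 dp:

3.8210 mol/L


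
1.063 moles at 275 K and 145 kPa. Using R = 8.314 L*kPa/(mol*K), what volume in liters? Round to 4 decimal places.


PV = nRT, solve for V = nRT / P.
nRT = 1.063 * 8.314 * 275 = 2430.39
V = 2430.39 / 145
V = 16.76131034 L, rounded to 4 dp:

16.7613 L


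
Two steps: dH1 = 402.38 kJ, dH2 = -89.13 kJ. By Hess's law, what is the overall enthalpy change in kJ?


Hess's law: enthalpy is a state function, so add the step enthalpies.
dH_total = dH1 + dH2 = 402.38 + (-89.13)
dH_total = 313.25 kJ:

313.25 kJ


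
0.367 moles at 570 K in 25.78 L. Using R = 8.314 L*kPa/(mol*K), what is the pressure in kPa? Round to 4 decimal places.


PV = nRT, solve for P = nRT / V.
nRT = 0.367 * 8.314 * 570 = 1739.2057
P = 1739.2057 / 25.78
P = 67.46337083 kPa, rounded to 4 dp:

67.4634 kPa


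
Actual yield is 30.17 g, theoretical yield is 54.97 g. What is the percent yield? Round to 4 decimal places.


% yield = 100 * actual / theoretical
% yield = 100 * 30.17 / 54.97
% yield = 54.88448244 %, rounded to 4 dp:

54.8845 %


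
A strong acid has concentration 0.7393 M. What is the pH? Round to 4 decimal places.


A strong acid dissociates completely, so [H+] equals the given concentration.
pH = -log10([H+]) = -log10(0.7393)
pH = 0.13117929, rounded to 4 dp:

0.1312


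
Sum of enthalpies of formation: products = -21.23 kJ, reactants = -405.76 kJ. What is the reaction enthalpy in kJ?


dH_rxn = sum(dH_f products) - sum(dH_f reactants)
dH_rxn = -21.23 - (-405.76)
dH_rxn = 384.53 kJ:

384.53 kJ


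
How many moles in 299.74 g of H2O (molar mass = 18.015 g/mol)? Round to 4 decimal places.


n = mass / M
n = 299.74 / 18.015
n = 16.63835692 mol, rounded to 4 dp:

16.6384 mol


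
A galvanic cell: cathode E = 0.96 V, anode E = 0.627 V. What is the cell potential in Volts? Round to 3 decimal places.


Standard cell potential: E_cell = E_cathode - E_anode.
E_cell = 0.96 - (0.627)
E_cell = 0.333 V, rounded to 3 dp:

0.333 V


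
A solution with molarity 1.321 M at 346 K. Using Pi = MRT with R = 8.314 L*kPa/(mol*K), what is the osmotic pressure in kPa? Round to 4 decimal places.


Osmotic pressure (van't Hoff): Pi = M*R*T.
RT = 8.314 * 346 = 2876.644
Pi = 1.321 * 2876.644
Pi = 3800.046724 kPa, rounded to 4 dp:

3800.0467 kPa


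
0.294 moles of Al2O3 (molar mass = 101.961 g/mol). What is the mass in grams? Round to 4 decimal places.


mass = n * M
mass = 0.294 * 101.961
mass = 29.976534 g, rounded to 4 dp:

29.9765 g


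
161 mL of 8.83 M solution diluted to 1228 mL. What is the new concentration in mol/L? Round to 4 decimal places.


Dilution: M1*V1 = M2*V2, solve for M2.
M2 = M1*V1 / V2
M2 = 8.83 * 161 / 1228
M2 = 1421.63 / 1228
M2 = 1.15767915 mol/L, rounded to 4 dp:

1.1577 mol/L


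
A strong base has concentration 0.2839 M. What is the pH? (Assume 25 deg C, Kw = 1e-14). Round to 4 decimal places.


A strong base dissociates completely, so [OH-] equals the given concentration.
pOH = -log10([OH-]) = -log10(0.2839) = 0.546835
pH = 14 - pOH = 14 - 0.546835
pH = 13.453165, rounded to 4 dp:

13.4532


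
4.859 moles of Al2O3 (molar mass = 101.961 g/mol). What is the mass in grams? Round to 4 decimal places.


mass = n * M
mass = 4.859 * 101.961
mass = 495.428499 g, rounded to 4 dp:

495.4285 g


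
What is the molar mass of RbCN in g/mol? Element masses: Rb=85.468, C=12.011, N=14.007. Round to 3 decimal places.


M = sum(count * atomic_mass) over atoms.
M = 1*85.468 + 1*12.011 + 1*14.007
M = 85.468 + 12.011 + 14.007
M = 111.486 g/mol, rounded to 3 dp:

111.486 g/mol


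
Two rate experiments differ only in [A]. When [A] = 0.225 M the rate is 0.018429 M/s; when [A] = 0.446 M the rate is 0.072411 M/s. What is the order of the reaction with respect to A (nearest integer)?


Rate is proportional to [A]^n, so rate2/rate1 = ([A]2/[A]1)^n. Take logs to solve for n.
rate2/rate1 = 0.072411 / 0.018429 = 3.9292
[A]2/[A]1 = 0.446 / 0.225 = 1.9822
n = ln(3.9292) / ln(1.9822) = 2.0
Nearest integer order:

2


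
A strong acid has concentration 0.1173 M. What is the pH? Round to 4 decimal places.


A strong acid dissociates completely, so [H+] equals the given concentration.
pH = -log10([H+]) = -log10(0.1173)
pH = 0.93070199, rounded to 4 dp:

0.9307


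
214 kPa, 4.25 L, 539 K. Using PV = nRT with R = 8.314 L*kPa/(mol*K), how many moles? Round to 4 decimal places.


PV = nRT, solve for n = PV / (RT).
PV = 214 * 4.25 = 909.5
RT = 8.314 * 539 = 4481.246
n = 909.5 / 4481.246
n = 0.20295695 mol, rounded to 4 dp:

0.2030 mol


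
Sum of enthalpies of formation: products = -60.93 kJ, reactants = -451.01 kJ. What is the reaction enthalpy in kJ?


dH_rxn = sum(dH_f products) - sum(dH_f reactants)
dH_rxn = -60.93 - (-451.01)
dH_rxn = 390.08 kJ:

390.08 kJ


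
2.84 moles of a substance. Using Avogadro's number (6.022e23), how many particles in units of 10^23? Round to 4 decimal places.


N = n * NA, then divide by 1e23 for the requested units.
N / 1e23 = n * 6.022
N / 1e23 = 2.84 * 6.022
N / 1e23 = 17.10248, rounded to 4 dp:

17.1025


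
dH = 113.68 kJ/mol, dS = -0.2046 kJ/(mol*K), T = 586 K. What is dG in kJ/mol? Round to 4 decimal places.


Gibbs: dG = dH - T*dS (consistent units, dS already in kJ/(mol*K)).
T*dS = 586 * -0.2046 = -119.8956
dG = 113.68 - (-119.8956)
dG = 233.5756 kJ/mol, rounded to 4 dp:

233.5756 kJ/mol


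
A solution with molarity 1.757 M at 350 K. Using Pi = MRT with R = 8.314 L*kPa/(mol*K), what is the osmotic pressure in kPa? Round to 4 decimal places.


Osmotic pressure (van't Hoff): Pi = M*R*T.
RT = 8.314 * 350 = 2909.9
Pi = 1.757 * 2909.9
Pi = 5112.6943 kPa, rounded to 4 dp:

5112.6943 kPa


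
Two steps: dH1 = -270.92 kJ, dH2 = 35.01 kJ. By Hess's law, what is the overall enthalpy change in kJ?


Hess's law: enthalpy is a state function, so add the step enthalpies.
dH_total = dH1 + dH2 = -270.92 + (35.01)
dH_total = -235.91 kJ:

-235.91 kJ


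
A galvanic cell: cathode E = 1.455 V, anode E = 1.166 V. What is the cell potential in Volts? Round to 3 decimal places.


Standard cell potential: E_cell = E_cathode - E_anode.
E_cell = 1.455 - (1.166)
E_cell = 0.289 V, rounded to 3 dp:

0.289 V


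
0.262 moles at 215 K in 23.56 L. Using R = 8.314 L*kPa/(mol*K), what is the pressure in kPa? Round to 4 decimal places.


PV = nRT, solve for P = nRT / V.
nRT = 0.262 * 8.314 * 215 = 468.3276
P = 468.3276 / 23.56
P = 19.87808149 kPa, rounded to 4 dp:

19.8781 kPa


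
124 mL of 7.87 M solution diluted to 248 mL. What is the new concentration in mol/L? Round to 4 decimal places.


Dilution: M1*V1 = M2*V2, solve for M2.
M2 = M1*V1 / V2
M2 = 7.87 * 124 / 248
M2 = 975.88 / 248
M2 = 3.935 mol/L, rounded to 4 dp:

3.9350 mol/L


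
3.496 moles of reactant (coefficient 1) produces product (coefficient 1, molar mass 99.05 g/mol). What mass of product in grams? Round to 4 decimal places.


Use the coefficient ratio to convert reactant moles to product moles, then multiply by the product's molar mass.
moles_P = moles_R * (coeff_P / coeff_R) = 3.496 * (1/1) = 3.496
mass_P = moles_P * M_P = 3.496 * 99.05
mass_P = 346.2788 g, rounded to 4 dp:

346.2788 g


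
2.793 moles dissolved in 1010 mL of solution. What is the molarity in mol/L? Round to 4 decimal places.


Convert volume to liters: V_L = V_mL / 1000.
V_L = 1010 / 1000 = 1.01 L
M = n / V_L = 2.793 / 1.01
M = 2.76534653 mol/L, rounded to 4 dp:

2.7653 mol/L


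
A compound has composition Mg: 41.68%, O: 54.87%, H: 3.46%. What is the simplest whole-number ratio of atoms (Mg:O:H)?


Assume 100 g of compound, divide each mass% by atomic mass to get moles, then normalize by the smallest to get a raw atom ratio.
Moles per 100 g: Mg: 41.68/24.305 = 1.7149, O: 54.87/15.999 = 3.4296, H: 3.46/1.008 = 3.4325
Raw ratio (divide by min = 1.7149): Mg: 1.0, O: 2.0, H: 2.002
Multiply by 1 to clear fractions: Mg: 1.0 ~= 1, O: 2.0 ~= 2, H: 2.002 ~= 2
Reduce by GCD to get the simplest whole-number ratio:

1:2:2


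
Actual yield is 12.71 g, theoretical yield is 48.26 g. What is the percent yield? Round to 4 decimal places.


% yield = 100 * actual / theoretical
% yield = 100 * 12.71 / 48.26
% yield = 26.33651057 %, rounded to 4 dp:

26.3365 %


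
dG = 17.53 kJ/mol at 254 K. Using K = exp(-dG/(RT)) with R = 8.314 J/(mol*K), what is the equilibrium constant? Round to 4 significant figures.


dG is in kJ/mol; multiply by 1000 to match R in J/(mol*K).
RT = 8.314 * 254 = 2111.756 J/mol
exponent = -dG*1000 / (RT) = -(17.53*1000) / 2111.756 = -8.30114843
K = exp(-8.30114843)
K = 0.00024823159, rounded to 4 significant figures:

0.0002482


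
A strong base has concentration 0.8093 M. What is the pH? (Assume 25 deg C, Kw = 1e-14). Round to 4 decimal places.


A strong base dissociates completely, so [OH-] equals the given concentration.
pOH = -log10([OH-]) = -log10(0.8093) = 0.09189
pH = 14 - pOH = 14 - 0.09189
pH = 13.90811, rounded to 4 dp:

13.9081


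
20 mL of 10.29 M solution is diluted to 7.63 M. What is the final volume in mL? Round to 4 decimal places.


Dilution: M1*V1 = M2*V2, solve for V2.
V2 = M1*V1 / M2
V2 = 10.29 * 20 / 7.63
V2 = 205.8 / 7.63
V2 = 26.97247706 mL, rounded to 4 dp:

26.9725 mL


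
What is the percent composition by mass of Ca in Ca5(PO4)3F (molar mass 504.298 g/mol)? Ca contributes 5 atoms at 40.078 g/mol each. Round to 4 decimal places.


pct = 100 * (n_elem * M_elem) / M_total
mass_contribution = 5 * 40.078 = 200.39 g/mol
pct = 100 * 200.39 / 504.298
pct = 39.73642568 %, rounded to 4 dp:

39.7364 %


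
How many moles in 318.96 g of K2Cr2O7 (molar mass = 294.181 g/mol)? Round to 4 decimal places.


n = mass / M
n = 318.96 / 294.181
n = 1.08423046 mol, rounded to 4 dp:

1.0842 mol


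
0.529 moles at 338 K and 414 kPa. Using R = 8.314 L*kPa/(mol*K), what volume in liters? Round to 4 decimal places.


PV = nRT, solve for V = nRT / P.
nRT = 0.529 * 8.314 * 338 = 1486.5598
V = 1486.5598 / 414
V = 3.59072415 L, rounded to 4 dp:

3.5907 L


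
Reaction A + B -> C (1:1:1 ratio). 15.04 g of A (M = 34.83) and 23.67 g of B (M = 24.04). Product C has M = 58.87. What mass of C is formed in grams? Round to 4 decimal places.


Find moles of each reactant; the smaller value is the limiting reagent in a 1:1:1 reaction, so moles_C equals moles of the limiter.
n_A = mass_A / M_A = 15.04 / 34.83 = 0.431812 mol
n_B = mass_B / M_B = 23.67 / 24.04 = 0.984609 mol
Limiting reagent: A (smaller), n_limiting = 0.431812 mol
mass_C = n_limiting * M_C = 0.431812 * 58.87
mass_C = 25.42077244 g, rounded to 4 dp:

25.4208 g


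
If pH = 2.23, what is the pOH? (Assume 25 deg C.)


At 25 deg C, pH + pOH = 14.
pOH = 14 - pH = 14 - 2.23
pOH = 11.77:

11.77


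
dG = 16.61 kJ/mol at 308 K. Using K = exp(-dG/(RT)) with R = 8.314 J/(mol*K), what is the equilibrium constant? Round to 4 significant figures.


dG is in kJ/mol; multiply by 1000 to match R in J/(mol*K).
RT = 8.314 * 308 = 2560.712 J/mol
exponent = -dG*1000 / (RT) = -(16.61*1000) / 2560.712 = -6.4864772
K = exp(-6.4864772)
K = 0.001523908, rounded to 4 significant figures:

0.001524


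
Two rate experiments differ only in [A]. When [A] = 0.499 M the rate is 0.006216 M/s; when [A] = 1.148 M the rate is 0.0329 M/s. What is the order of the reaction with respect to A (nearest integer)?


Rate is proportional to [A]^n, so rate2/rate1 = ([A]2/[A]1)^n. Take logs to solve for n.
rate2/rate1 = 0.0329 / 0.006216 = 5.2928
[A]2/[A]1 = 1.148 / 0.499 = 2.3006
n = ln(5.2928) / ln(2.3006) = 2.0
Nearest integer order:

2


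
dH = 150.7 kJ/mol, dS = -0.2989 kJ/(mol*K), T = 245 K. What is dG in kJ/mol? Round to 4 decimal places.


Gibbs: dG = dH - T*dS (consistent units, dS already in kJ/(mol*K)).
T*dS = 245 * -0.2989 = -73.2305
dG = 150.7 - (-73.2305)
dG = 223.9305 kJ/mol, rounded to 4 dp:

223.9305 kJ/mol


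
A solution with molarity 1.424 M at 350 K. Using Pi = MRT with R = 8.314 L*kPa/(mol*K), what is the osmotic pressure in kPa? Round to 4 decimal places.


Osmotic pressure (van't Hoff): Pi = M*R*T.
RT = 8.314 * 350 = 2909.9
Pi = 1.424 * 2909.9
Pi = 4143.6976 kPa, rounded to 4 dp:

4143.6976 kPa


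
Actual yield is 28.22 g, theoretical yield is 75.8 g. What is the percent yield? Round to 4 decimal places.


% yield = 100 * actual / theoretical
% yield = 100 * 28.22 / 75.8
% yield = 37.22955145 %, rounded to 4 dp:

37.2296 %


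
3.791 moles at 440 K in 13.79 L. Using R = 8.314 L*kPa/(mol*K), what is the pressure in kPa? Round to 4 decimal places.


PV = nRT, solve for P = nRT / V.
nRT = 3.791 * 8.314 * 440 = 13868.0846
P = 13868.0846 / 13.79
P = 1005.66240754 kPa, rounded to 4 dp:

1005.6624 kPa


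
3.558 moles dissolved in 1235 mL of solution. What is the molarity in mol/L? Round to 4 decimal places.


Convert volume to liters: V_L = V_mL / 1000.
V_L = 1235 / 1000 = 1.235 L
M = n / V_L = 3.558 / 1.235
M = 2.88097166 mol/L, rounded to 4 dp:

2.8810 mol/L


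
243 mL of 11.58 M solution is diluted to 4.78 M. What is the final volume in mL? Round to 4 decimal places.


Dilution: M1*V1 = M2*V2, solve for V2.
V2 = M1*V1 / M2
V2 = 11.58 * 243 / 4.78
V2 = 2813.94 / 4.78
V2 = 588.69037657 mL, rounded to 4 dp:

588.6904 mL


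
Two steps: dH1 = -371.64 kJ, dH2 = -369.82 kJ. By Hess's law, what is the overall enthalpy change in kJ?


Hess's law: enthalpy is a state function, so add the step enthalpies.
dH_total = dH1 + dH2 = -371.64 + (-369.82)
dH_total = -741.46 kJ:

-741.46 kJ


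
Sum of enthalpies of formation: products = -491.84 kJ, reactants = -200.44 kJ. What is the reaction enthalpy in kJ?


dH_rxn = sum(dH_f products) - sum(dH_f reactants)
dH_rxn = -491.84 - (-200.44)
dH_rxn = -291.4 kJ:

-291.40 kJ


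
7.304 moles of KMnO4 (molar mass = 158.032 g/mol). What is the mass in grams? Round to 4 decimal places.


mass = n * M
mass = 7.304 * 158.032
mass = 1154.265728 g, rounded to 4 dp:

1154.2657 g


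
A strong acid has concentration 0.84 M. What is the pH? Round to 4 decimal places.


A strong acid dissociates completely, so [H+] equals the given concentration.
pH = -log10([H+]) = -log10(0.84)
pH = 0.07572071, rounded to 4 dp:

0.0757


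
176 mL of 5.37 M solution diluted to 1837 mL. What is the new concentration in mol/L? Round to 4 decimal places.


Dilution: M1*V1 = M2*V2, solve for M2.
M2 = M1*V1 / V2
M2 = 5.37 * 176 / 1837
M2 = 945.12 / 1837
M2 = 0.51449102 mol/L, rounded to 4 dp:

0.5145 mol/L


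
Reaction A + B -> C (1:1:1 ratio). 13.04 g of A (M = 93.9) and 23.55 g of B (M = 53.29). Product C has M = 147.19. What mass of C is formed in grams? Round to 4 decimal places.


Find moles of each reactant; the smaller value is the limiting reagent in a 1:1:1 reaction, so moles_C equals moles of the limiter.
n_A = mass_A / M_A = 13.04 / 93.9 = 0.138871 mol
n_B = mass_B / M_B = 23.55 / 53.29 = 0.441922 mol
Limiting reagent: A (smaller), n_limiting = 0.138871 mol
mass_C = n_limiting * M_C = 0.138871 * 147.19
mass_C = 20.44042249 g, rounded to 4 dp:

20.4404 g


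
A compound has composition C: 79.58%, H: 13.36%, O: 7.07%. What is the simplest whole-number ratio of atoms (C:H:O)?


Assume 100 g of compound, divide each mass% by atomic mass to get moles, then normalize by the smallest to get a raw atom ratio.
Moles per 100 g: C: 79.58/12.011 = 6.6256, H: 13.36/1.008 = 13.254, O: 7.07/15.999 = 0.4419
Raw ratio (divide by min = 0.4419): C: 14.993, H: 29.993, O: 1.0
Multiply by 1 to clear fractions: C: 14.993 ~= 15, H: 29.993 ~= 30, O: 1.0 ~= 1
Reduce by GCD to get the simplest whole-number ratio:

15:30:1


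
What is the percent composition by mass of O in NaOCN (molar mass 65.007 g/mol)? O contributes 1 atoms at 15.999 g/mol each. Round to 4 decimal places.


pct = 100 * (n_elem * M_elem) / M_total
mass_contribution = 1 * 15.999 = 15.999 g/mol
pct = 100 * 15.999 / 65.007
pct = 24.61119572 %, rounded to 4 dp:

24.6112 %


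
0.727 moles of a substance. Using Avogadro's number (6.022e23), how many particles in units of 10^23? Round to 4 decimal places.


N = n * NA, then divide by 1e23 for the requested units.
N / 1e23 = n * 6.022
N / 1e23 = 0.727 * 6.022
N / 1e23 = 4.377994, rounded to 4 dp:

4.3780


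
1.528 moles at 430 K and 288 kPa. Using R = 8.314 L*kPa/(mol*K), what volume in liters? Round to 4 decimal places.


PV = nRT, solve for V = nRT / P.
nRT = 1.528 * 8.314 * 430 = 5462.6306
V = 5462.6306 / 288
V = 18.96746736 L, rounded to 4 dp:

18.9675 L


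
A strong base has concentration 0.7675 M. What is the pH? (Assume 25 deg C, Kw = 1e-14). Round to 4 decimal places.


A strong base dissociates completely, so [OH-] equals the given concentration.
pOH = -log10([OH-]) = -log10(0.7675) = 0.114922
pH = 14 - pOH = 14 - 0.114922
pH = 13.885078, rounded to 4 dp:

13.8851


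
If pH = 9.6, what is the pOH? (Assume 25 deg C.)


At 25 deg C, pH + pOH = 14.
pOH = 14 - pH = 14 - 9.6
pOH = 4.4:

4.40


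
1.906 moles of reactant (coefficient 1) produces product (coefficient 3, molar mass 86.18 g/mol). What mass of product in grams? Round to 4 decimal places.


Use the coefficient ratio to convert reactant moles to product moles, then multiply by the product's molar mass.
moles_P = moles_R * (coeff_P / coeff_R) = 1.906 * (3/1) = 5.718
mass_P = moles_P * M_P = 5.718 * 86.18
mass_P = 492.77724 g, rounded to 4 dp:

492.7772 g
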